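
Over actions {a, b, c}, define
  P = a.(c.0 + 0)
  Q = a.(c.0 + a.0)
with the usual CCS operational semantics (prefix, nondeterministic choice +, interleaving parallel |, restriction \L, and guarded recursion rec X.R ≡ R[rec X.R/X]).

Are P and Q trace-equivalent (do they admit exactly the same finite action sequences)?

traces(P) ≠ traces(Q) — witness ⟨aa⟩

Reachable graph of P (3 states):
  m0 = a.(c.0 + 0) ⊢ —a→ m1
  m1 = c.0 + 0 ⊢ —c→ m2
  m2 = 0 ⊢ ∅
Reachable graph of Q (3 states):
  n0 = a.(c.0 + a.0) ⊢ —a→ n1
  n1 = c.0 + a.0 ⊢ —a→ n2, —c→ n2
  n2 = 0 ⊢ ∅
Trace ⟨aa⟩ through Q, begin at {n0}:
  step 1 (a): {n1}
  step 2 (a): {n2}
  — Q admits the full trace.
Trace ⟨aa⟩ through P, begin at {m0}:
  step 1 (a): {m1}
  step 2 (a): no successor for P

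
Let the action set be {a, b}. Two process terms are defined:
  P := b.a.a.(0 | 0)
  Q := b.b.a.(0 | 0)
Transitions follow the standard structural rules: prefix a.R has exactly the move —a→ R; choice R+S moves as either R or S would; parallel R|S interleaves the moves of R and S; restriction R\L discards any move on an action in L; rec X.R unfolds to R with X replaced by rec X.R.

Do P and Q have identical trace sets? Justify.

traces(P) ≠ traces(Q) — witness ⟨ba⟩

LTS(P): 4 reachable states
  p0 = b.a.a.(0 | 0) → —b→ p1
  p1 = a.a.(0 | 0) → —a→ p2
  p2 = a.(0 | 0) → —a→ p3
  p3 = 0 | 0 → stopped
LTS(Q): 4 reachable states
  q0 = b.b.a.(0 | 0) → —b→ q1
  q1 = b.a.(0 | 0) → —b→ q2
  q2 = a.(0 | 0) → —a→ q3
  q3 = 0 | 0 → stopped
Executing ba from P (initial set {p0}):
  [1] b ⇒ {p1}
  [2] a ⇒ {p2}
  P completes σ.
Executing ba from Q (initial set {q0}):
  [1] b ⇒ {q1}
  [2] a ⇒ no successor for Q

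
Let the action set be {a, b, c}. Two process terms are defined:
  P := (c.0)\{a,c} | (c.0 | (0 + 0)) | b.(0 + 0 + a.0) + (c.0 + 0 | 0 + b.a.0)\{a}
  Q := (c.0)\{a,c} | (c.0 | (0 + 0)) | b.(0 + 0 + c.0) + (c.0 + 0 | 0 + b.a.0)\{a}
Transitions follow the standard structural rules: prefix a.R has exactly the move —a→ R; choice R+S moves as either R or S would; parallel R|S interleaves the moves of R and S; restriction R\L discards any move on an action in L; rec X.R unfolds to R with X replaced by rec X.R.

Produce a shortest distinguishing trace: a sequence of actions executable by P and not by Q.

ba

LTS(P): 8 reachable states
  p0 = (c.0)\{a,c} | (c.0 | (0 + 0)) | b.(0 + 0 + a.0) + (c.0 + 0 | 0 + b.a.0)\{a} ⊢ =b=> p1, =b=> p2, =c=> p3, =c=> p4
  p1 = (a.0)\{a} ⊢ ∅
  p2 = (c.0)\{a,c} | (c.0 | (0 + 0)) | (0 + 0 + a.0) ⊢ =a=> p5, =c=> p6
  p3 = (c.0)\{a,c} | (0 | (0 + 0)) | b.(0 + 0 + a.0) ⊢ =b=> p6
  p4 = 0\{a} ⊢ ∅
  p5 = (c.0)\{a,c} | (c.0 | (0 + 0)) | 0 ⊢ =c=> p7
  p6 = (c.0)\{a,c} | (0 | (0 + 0)) | (0 + 0 + a.0) ⊢ =a=> p7
  p7 = (c.0)\{a,c} | (0 | (0 + 0)) | 0 ⊢ ∅
LTS(Q): 8 reachable states
  q0 = (c.0)\{a,c} | (c.0 | (0 + 0)) | b.(0 + 0 + c.0) + (c.0 + 0 | 0 + b.a.0)\{a} ⊢ =b=> q1, =b=> q2, =c=> q3, =c=> q4
  q1 = (a.0)\{a} ⊢ ∅
  q2 = (c.0)\{a,c} | (c.0 | (0 + 0)) | (0 + 0 + c.0) ⊢ =c=> q5, =c=> q6
  q3 = (c.0)\{a,c} | (0 | (0 + 0)) | b.(0 + 0 + c.0) ⊢ =b=> q5
  q4 = 0\{a} ⊢ ∅
  q5 = (c.0)\{a,c} | (0 | (0 + 0)) | (0 + 0 + c.0) ⊢ =c=> q7
  q6 = (c.0)\{a,c} | (c.0 | (0 + 0)) | 0 ⊢ =c=> q7
  q7 = (c.0)\{a,c} | (0 | (0 + 0)) | 0 ⊢ ∅
Executing ba from P (initial set {p0}):
  [1] b ⇒ {p1, p2}
  [2] a ⇒ {p5}
  P completes σ.
Executing ba from Q (initial set {q0}):
  [1] b ⇒ {q1, q2}
  [2] a ⇒ ∅ (Q stuck)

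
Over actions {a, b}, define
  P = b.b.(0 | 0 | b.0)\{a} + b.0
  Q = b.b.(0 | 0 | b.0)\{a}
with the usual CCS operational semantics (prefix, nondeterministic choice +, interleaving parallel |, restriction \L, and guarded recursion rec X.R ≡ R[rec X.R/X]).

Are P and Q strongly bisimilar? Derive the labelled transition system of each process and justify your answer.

P's transition system — 5 states:
  m0 = b.b.(0 | 0 | b.0)\{a} + b.0 :: -b-> m1, -b-> m2
  m1 = 0 :: ·
  m2 = b.(0 | 0 | b.0)\{a} :: -b-> m3
  m3 = (0 | 0 | b.0)\{a} :: -b-> m4
  m4 = (0 | 0 | 0)\{a} :: ·
Q's transition system — 4 states:
  n0 = b.b.(0 | 0 | b.0)\{a} :: -b-> n1
  n1 = b.(0 | 0 | b.0)\{a} :: -b-> n2
  n2 = (0 | 0 | b.0)\{a} :: -b-> n3
  n3 = (0 | 0 | 0)\{a} :: ·
Partition-refinement fixed point:
  B0 = {m0}
  B1 = {m2, n1}
  B2 = {m3, n2}
  B3 = {m1, m4, n3}
  B4 = {n0}
m0 ∈ B0, n0 ∈ B4 → different blocks

not bisimilar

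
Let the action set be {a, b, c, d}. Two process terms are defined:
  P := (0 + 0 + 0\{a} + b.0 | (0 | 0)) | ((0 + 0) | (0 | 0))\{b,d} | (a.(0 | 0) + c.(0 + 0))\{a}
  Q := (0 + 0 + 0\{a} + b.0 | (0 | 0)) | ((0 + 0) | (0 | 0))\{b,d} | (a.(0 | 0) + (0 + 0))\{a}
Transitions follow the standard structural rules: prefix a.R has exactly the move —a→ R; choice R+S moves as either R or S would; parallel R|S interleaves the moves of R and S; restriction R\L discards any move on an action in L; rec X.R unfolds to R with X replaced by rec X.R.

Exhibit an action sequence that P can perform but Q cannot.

c

LTS(P): 4 reachable states
  u0 = (0 + 0 + 0\{a} + b.0 | (0 | 0)) | ((0 + 0) | (0 | 0))\{b,d} | (a.(0 | 0) + c.(0 + 0))\{a} → -b-> u1, -c-> u2
  u1 = 0 | (0 | 0) | ((0 + 0) | (0 | 0))\{b,d} | (a.(0 | 0) + c.(0 + 0))\{a} → -c-> u3
  u2 = (0 + 0 + 0\{a} + b.0 | (0 | 0)) | ((0 + 0) | (0 | 0))\{b,d} | (0 + 0)\{a} → -b-> u3
  u3 = 0 | (0 | 0) | ((0 + 0) | (0 | 0))\{b,d} | (0 + 0)\{a} → ·
LTS(Q): 2 reachable states
  v0 = (0 + 0 + 0\{a} + b.0 | (0 | 0)) | ((0 + 0) | (0 | 0))\{b,d} | (a.(0 | 0) + (0 + 0))\{a} → -b-> v1
  v1 = 0 | (0 | 0) | ((0 + 0) | (0 | 0))\{b,d} | (a.(0 | 0) + (0 + 0))\{a} → ·
Trace ⟨c⟩ through P, begin at {u0}:
  after c @ step 1: {u2}
  — P admits the full trace.
Trace ⟨c⟩ through Q, begin at {v0}:
  after c @ step 1: ∅ (Q stuck)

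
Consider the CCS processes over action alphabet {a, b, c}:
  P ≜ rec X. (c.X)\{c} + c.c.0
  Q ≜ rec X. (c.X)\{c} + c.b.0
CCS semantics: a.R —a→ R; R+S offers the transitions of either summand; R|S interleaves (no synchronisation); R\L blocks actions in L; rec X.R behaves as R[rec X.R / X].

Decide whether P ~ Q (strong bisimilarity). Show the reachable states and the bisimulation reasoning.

NO

Reachable graph of P (3 states):
  u0 = rec X. (c.X)\{c} + c.c.0 | —c→ u1
  u1 = c.0 | —c→ u2
  u2 = 0 | ∅
Reachable graph of Q (3 states):
  v0 = rec X. (c.X)\{c} + c.b.0 | —c→ v1
  v1 = b.0 | —b→ v2
  v2 = 0 | ∅
Coarsest stable partition (strong bisimilarity classes):
  B0 = {u0}
  B1 = {u1}
  B2 = {u2, v2}
  B3 = {v0}
  B4 = {v1}
u0 ∈ B0, v0 ∈ B3 → different blocks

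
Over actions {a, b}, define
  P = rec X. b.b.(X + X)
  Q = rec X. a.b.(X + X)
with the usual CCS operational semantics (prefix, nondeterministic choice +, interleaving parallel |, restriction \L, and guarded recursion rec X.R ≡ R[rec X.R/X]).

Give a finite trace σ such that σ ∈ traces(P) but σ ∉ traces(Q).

LTS(P): 3 reachable states
  p0 = rec X. b.b.(X + X) :: —b→ p1
  p1 = b.((rec X. b.b.(X + X)) + (rec X. b.b.(X + X))) :: —b→ p2
  p2 = (rec X. b.b.(X + X)) + (rec X. b.b.(X + X)) :: —b→ p1
LTS(Q): 3 reachable states
  q0 = rec X. a.b.(X + X) :: —a→ q1
  q1 = b.((rec X. a.b.(X + X)) + (rec X. a.b.(X + X))) :: —b→ q2
  q2 = (rec X. a.b.(X + X)) + (rec X. a.b.(X + X)) :: —a→ q1
Trace ⟨b⟩ through P, begin at {p0}:
  after b @ step 1: {p1}
  ✓ P
Trace ⟨b⟩ through Q, begin at {q0}:
  after b @ step 1: ∅ (Q stuck)

b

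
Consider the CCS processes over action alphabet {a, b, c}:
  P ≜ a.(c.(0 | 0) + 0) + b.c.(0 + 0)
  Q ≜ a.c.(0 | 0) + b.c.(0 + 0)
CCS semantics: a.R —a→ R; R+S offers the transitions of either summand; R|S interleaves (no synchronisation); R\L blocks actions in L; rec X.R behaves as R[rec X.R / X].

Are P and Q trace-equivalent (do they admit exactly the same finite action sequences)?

LTS(P): 5 reachable states
  p0 = a.(c.(0 | 0) + 0) + b.c.(0 + 0) has moves --a--▸ p1, --b--▸ p2
  p1 = c.(0 | 0) + 0 has moves --c--▸ p3
  p2 = c.(0 + 0) has moves --c--▸ p4
  p3 = 0 | 0 has moves (no moves)
  p4 = 0 + 0 has moves (no moves)
LTS(Q): 5 reachable states
  q0 = a.c.(0 | 0) + b.c.(0 + 0) has moves --a--▸ q1, --b--▸ q2
  q1 = c.(0 | 0) has moves --c--▸ q3
  q2 = c.(0 + 0) has moves --c--▸ q4
  q3 = 0 | 0 has moves (no moves)
  q4 = 0 + 0 has moves (no moves)
Bisimilarity quotient blocks:
  B0 = {p0, q0}
  B1 = {p1, p2, q1, q2}
  B2 = {p3, p4, q3, q4}
p0 ∈ B0, q0 ∈ B0 → same block
Bisimilar ⇒ trace-equivalent.

traces(P) = traces(Q)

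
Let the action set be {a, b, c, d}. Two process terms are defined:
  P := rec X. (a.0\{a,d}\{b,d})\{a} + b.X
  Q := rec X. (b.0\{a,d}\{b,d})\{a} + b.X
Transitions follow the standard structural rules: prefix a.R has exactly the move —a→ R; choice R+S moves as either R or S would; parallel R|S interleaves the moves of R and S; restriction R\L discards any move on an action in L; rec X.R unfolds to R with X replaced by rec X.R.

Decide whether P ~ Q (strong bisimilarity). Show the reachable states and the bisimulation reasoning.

not bisimilar

LTS(P): 1 reachable states
  p0 = rec X. (a.0\{a,d}\{b,d})\{a} + b.X :: =b=> p0
LTS(Q): 2 reachable states
  q0 = rec X. (b.0\{a,d}\{b,d})\{a} + b.X :: =b=> q0, =b=> q1
  q1 = 0\{a,d}\{b,d}\{a} :: ·
Bisimilarity quotient blocks:
  B0 = {p0}
  B1 = {q0}
  B2 = {q1}
p0 ∈ B0, q0 ∈ B1 → different blocks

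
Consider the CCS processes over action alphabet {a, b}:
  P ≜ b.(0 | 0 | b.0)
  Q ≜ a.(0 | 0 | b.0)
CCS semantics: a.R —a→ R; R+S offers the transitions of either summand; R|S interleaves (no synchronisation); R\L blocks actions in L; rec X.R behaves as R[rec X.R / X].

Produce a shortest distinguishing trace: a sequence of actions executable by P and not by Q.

LTS(P): 3 reachable states
  p0 = b.(0 | 0 | b.0) → -b-> p1
  p1 = 0 | 0 | b.0 → -b-> p2
  p2 = 0 | 0 | 0 → (no moves)
LTS(Q): 3 reachable states
  q0 = a.(0 | 0 | b.0) → -a-> q1
  q1 = 0 | 0 | b.0 → -b-> q2
  q2 = 0 | 0 | 0 → (no moves)
Executing b from P (initial set {p0}):
  step 1 (b): {p1}
  ✓ P
Executing b from Q (initial set {q0}):
  step 1 (b): ∅ (Q stuck)

b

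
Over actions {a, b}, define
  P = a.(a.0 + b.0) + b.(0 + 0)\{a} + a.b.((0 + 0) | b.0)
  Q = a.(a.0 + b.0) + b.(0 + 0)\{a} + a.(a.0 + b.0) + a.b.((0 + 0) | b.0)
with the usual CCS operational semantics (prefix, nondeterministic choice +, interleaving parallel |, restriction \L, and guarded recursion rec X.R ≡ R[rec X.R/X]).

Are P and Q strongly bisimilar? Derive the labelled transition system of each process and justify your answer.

P's transition system — 7 states:
  u0 = a.(a.0 + b.0) + b.(0 + 0)\{a} + a.b.((0 + 0) | b.0) | ··a··> u1, ··a··> u2, ··b··> u3
  u1 = a.0 + b.0 | ··a··> u4, ··b··> u4
  u2 = b.((0 + 0) | b.0) | ··b··> u5
  u3 = (0 + 0)\{a} | deadlocked
  u4 = 0 | deadlocked
  u5 = (0 + 0) | b.0 | ··b··> u6
  u6 = (0 + 0) | 0 | deadlocked
Q's transition system — 7 states:
  v0 = a.(a.0 + b.0) + b.(0 + 0)\{a} + a.(a.0 + b.0) + a.b.((0 + 0) | b.0) | ··a··> v1, ··a··> v2, ··b··> v3
  v1 = a.0 + b.0 | ··a··> v4, ··b··> v4
  v2 = b.((0 + 0) | b.0) | ··b··> v5
  v3 = (0 + 0)\{a} | deadlocked
  v4 = 0 | deadlocked
  v5 = (0 + 0) | b.0 | ··b··> v6
  v6 = (0 + 0) | 0 | deadlocked
Bisimilarity quotient blocks:
  B0 = {u0, v0}
  B1 = {u2, v2}
  B2 = {u5, v5}
  B3 = {u3, u4, u6, v3, v4, v6}
  B4 = {u1, v1}
u0 ∈ B0, v0 ∈ B0 → same block

P ~ Q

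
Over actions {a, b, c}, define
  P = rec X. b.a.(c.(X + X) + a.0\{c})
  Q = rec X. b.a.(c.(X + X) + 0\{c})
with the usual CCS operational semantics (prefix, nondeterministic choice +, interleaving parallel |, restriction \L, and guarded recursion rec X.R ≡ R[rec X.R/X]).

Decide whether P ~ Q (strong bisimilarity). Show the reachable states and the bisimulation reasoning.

P ≁ Q

Reachable graph of P (5 states):
  m0 = rec X. b.a.(c.(X + X) + a.0\{c}) ⊢ --b--▸ m1
  m1 = a.(c.((rec X. b.a.(c.(X + X) + a.0\{c})) + (rec X. b.a.(c.(X + X) + a.0\{c}))) + a.0\{c}) ⊢ --a--▸ m2
  m2 = c.((rec X. b.a.(c.(X + X) + a.0\{c})) + (rec X. b.a.(c.(X + X) + a.0\{c}))) + a.0\{c} ⊢ --a--▸ m3, --c--▸ m4
  m3 = 0\{c} ⊢ deadlocked
  m4 = (rec X. b.a.(c.(X + X) + a.0\{c})) + (rec X. b.a.(c.(X + X) + a.0\{c})) ⊢ --b--▸ m1
Reachable graph of Q (4 states):
  n0 = rec X. b.a.(c.(X + X) + 0\{c}) ⊢ --b--▸ n1
  n1 = a.(c.((rec X. b.a.(c.(X + X) + 0\{c})) + (rec X. b.a.(c.(X + X) + 0\{c}))) + 0\{c}) ⊢ --a--▸ n2
  n2 = c.((rec X. b.a.(c.(X + X) + 0\{c})) + (rec X. b.a.(c.(X + X) + 0\{c}))) + 0\{c} ⊢ --c--▸ n3
  n3 = (rec X. b.a.(c.(X + X) + 0\{c})) + (rec X. b.a.(c.(X + X) + 0\{c})) ⊢ --b--▸ n1
Partition-refinement fixed point:
  B0 = {m0, m4}
  B1 = {m1}
  B2 = {m2}
  B3 = {m3}
  B4 = {n0, n3}
  B5 = {n1}
  B6 = {n2}
m0 ∈ B0, n0 ∈ B4 → different blocks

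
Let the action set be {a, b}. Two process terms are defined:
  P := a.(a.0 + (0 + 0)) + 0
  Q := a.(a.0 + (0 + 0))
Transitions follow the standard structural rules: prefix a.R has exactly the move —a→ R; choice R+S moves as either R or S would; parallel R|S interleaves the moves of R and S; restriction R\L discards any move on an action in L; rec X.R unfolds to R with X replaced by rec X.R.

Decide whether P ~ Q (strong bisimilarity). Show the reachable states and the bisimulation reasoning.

bisimilar

Reachable graph of P (3 states):
  u0 = a.(a.0 + (0 + 0)) + 0 | --a--▸ u1
  u1 = a.0 + (0 + 0) | --a--▸ u2
  u2 = 0 | deadlocked
Reachable graph of Q (3 states):
  v0 = a.(a.0 + (0 + 0)) | --a--▸ v1
  v1 = a.0 + (0 + 0) | --a--▸ v2
  v2 = 0 | deadlocked
Bisimilarity quotient blocks:
  B0 = {u0, v0}
  B1 = {u1, v1}
  B2 = {u2, v2}
u0 ∈ B0, v0 ∈ B0 → same block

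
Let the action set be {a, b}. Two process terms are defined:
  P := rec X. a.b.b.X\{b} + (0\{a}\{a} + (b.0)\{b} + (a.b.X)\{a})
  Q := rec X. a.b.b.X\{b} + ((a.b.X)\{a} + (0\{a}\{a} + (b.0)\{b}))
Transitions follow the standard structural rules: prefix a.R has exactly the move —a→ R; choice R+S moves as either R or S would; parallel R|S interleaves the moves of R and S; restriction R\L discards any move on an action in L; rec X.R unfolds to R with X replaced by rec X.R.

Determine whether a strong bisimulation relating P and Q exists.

Reachable graph of P (5 states):
  p0 = rec X. a.b.b.X\{b} + (0\{a}\{a} + (b.0)\{b} + (a.b.X)\{a}) → -a-> p1
  p1 = b.b.(rec X. a.b.b.X\{b} + (0\{a}\{a} + (b.0)\{b} + (a.b.X)\{a}))\{b} → -b-> p2
  p2 = b.(rec X. a.b.b.X\{b} + (0\{a}\{a} + (b.0)\{b} + (a.b.X)\{a}))\{b} → -b-> p3
  p3 = (rec X. a.b.b.X\{b} + (0\{a}\{a} + (b.0)\{b} + (a.b.X)\{a}))\{b} → -a-> p4
  p4 = (b.b.(rec X. a.b.b.X\{b} + (0\{a}\{a} + (b.0)\{b} + (a.b.X)\{a}))\{b})\{b} → ·
Reachable graph of Q (5 states):
  q0 = rec X. a.b.b.X\{b} + ((a.b.X)\{a} + (0\{a}\{a} + (b.0)\{b})) → -a-> q1
  q1 = b.b.(rec X. a.b.b.X\{b} + ((a.b.X)\{a} + (0\{a}\{a} + (b.0)\{b})))\{b} → -b-> q2
  q2 = b.(rec X. a.b.b.X\{b} + ((a.b.X)\{a} + (0\{a}\{a} + (b.0)\{b})))\{b} → -b-> q3
  q3 = (rec X. a.b.b.X\{b} + ((a.b.X)\{a} + (0\{a}\{a} + (b.0)\{b})))\{b} → -a-> q4
  q4 = (b.b.(rec X. a.b.b.X\{b} + ((a.b.X)\{a} + (0\{a}\{a} + (b.0)\{b})))\{b})\{b} → ·
Coarsest stable partition (strong bisimilarity classes):
  B0 = {p0, q0}
  B1 = {p1, q1}
  B2 = {p2, q2}
  B3 = {p3, q3}
  B4 = {p4, q4}
p0 ∈ B0, q0 ∈ B0 → same block

YES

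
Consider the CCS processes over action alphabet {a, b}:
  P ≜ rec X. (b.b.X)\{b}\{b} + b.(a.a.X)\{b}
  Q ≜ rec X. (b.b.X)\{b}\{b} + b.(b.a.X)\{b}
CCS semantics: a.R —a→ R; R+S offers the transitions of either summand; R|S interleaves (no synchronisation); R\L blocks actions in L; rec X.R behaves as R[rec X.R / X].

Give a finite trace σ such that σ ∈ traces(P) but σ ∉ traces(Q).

P's transition system — 4 states:
  u0 = rec X. (b.b.X)\{b}\{b} + b.(a.a.X)\{b} | =b=> u1
  u1 = (a.a.(rec X. (b.b.X)\{b}\{b} + b.(a.a.X)\{b}))\{b} | =a=> u2
  u2 = (a.(rec X. (b.b.X)\{b}\{b} + b.(a.a.X)\{b}))\{b} | =a=> u3
  u3 = (rec X. (b.b.X)\{b}\{b} + b.(a.a.X)\{b})\{b} | (no moves)
Q's transition system — 2 states:
  v0 = rec X. (b.b.X)\{b}\{b} + b.(b.a.X)\{b} | =b=> v1
  v1 = (b.a.(rec X. (b.b.X)\{b}\{b} + b.(b.a.X)\{b}))\{b} | (no moves)
Trace ⟨ba⟩ through P, begin at {u0}:
  step 1 (b): {u1}
  step 2 (a): {u2}
  ✓ P
Trace ⟨ba⟩ through Q, begin at {v0}:
  step 1 (b): {v1}
  step 2 (a): ∅  — Q cannot continue

ba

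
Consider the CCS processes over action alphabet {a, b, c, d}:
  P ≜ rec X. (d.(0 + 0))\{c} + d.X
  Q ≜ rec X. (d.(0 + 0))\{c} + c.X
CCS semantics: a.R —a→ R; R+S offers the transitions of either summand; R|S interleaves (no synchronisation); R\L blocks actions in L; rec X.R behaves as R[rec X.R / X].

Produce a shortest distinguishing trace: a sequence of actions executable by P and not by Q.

LTS(P): 2 reachable states
  s0 = rec X. (d.(0 + 0))\{c} + d.X | —d→ s0, —d→ s1
  s1 = (0 + 0)\{c} | ·
LTS(Q): 2 reachable states
  t0 = rec X. (d.(0 + 0))\{c} + c.X | —c→ t0, —d→ t1
  t1 = (0 + 0)\{c} | ·
Run σ = ⟨dd⟩ on P: start {s0}
  after d @ step 1: {s0, s1}
  after d @ step 2: {s0, s1}
  P completes σ.
Run σ = ⟨dd⟩ on Q: start {t0}
  after d @ step 1: {t1}
  after d @ step 2: ∅  — Q cannot continue

dd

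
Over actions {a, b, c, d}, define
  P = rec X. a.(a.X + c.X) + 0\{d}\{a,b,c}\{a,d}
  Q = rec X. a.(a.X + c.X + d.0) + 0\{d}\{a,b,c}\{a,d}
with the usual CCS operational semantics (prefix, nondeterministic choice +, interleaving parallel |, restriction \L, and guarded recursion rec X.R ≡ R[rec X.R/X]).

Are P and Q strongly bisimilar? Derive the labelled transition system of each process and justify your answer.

LTS(P): 2 reachable states
  p0 = rec X. a.(a.X + c.X) + 0\{d}\{a,b,c}\{a,d} | =a=> p1
  p1 = a.(rec X. a.(a.X + c.X) + 0\{d}\{a,b,c}\{a,d}) + c.(rec X. a.(a.X + c.X) + 0\{d}\{a,b,c}\{a,d}) | =a=> p0, =c=> p0
LTS(Q): 3 reachable states
  q0 = rec X. a.(a.X + c.X + d.0) + 0\{d}\{a,b,c}\{a,d} | =a=> q1
  q1 = a.(rec X. a.(a.X + c.X + d.0) + 0\{d}\{a,b,c}\{a,d}) + c.(rec X. a.(a.X + c.X + d.0) + 0\{d}\{a,b,c}\{a,d}) + d.0 | =a=> q0, =c=> q0, =d=> q2
  q2 = 0 | (no moves)
Partition-refinement fixed point:
  B0 = {p0}
  B1 = {p1}
  B2 = {q0}
  B3 = {q1}
  B4 = {q2}
p0 ∈ B0, q0 ∈ B2 → different blocks

not bisimilar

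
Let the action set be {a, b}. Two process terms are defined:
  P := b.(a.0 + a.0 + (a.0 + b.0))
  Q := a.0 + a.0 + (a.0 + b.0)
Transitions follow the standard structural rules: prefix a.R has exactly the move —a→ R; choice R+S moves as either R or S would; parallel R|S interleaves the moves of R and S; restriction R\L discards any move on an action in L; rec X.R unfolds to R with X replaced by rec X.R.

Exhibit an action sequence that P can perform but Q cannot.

P's transition system — 3 states:
  m0 = b.(a.0 + a.0 + (a.0 + b.0)) | ··b··> m1
  m1 = a.0 + a.0 + (a.0 + b.0) | ··a··> m2, ··b··> m2
  m2 = 0 | deadlocked
Q's transition system — 2 states:
  n0 = a.0 + a.0 + (a.0 + b.0) | ··a··> n1, ··b··> n1
  n1 = 0 | deadlocked
Trace ⟨ba⟩ through P, begin at {m0}:
  after b @ step 1: {m1}
  after a @ step 2: {m2}
  ✓ P
Trace ⟨ba⟩ through Q, begin at {n0}:
  after b @ step 1: {n1}
  after a @ step 2: ∅ (Q stuck)

ba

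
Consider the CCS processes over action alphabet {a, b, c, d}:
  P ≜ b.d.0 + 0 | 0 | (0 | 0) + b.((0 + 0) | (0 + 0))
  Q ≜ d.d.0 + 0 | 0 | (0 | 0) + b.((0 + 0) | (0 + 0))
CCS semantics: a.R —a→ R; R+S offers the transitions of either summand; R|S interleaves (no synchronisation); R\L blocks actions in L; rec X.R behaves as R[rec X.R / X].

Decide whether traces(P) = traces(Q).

Reachable graph of P (4 states):
  p0 = b.d.0 + 0 | 0 | (0 | 0) + b.((0 + 0) | (0 + 0)) | --b--▸ p1, --b--▸ p2
  p1 = (0 + 0) | (0 + 0) | ·
  p2 = d.0 | --d--▸ p3
  p3 = 0 | ·
Reachable graph of Q (4 states):
  q0 = d.d.0 + 0 | 0 | (0 | 0) + b.((0 + 0) | (0 + 0)) | --b--▸ q1, --d--▸ q2
  q1 = (0 + 0) | (0 + 0) | ·
  q2 = d.0 | --d--▸ q3
  q3 = 0 | ·
Executing bd from P (initial set {p0}):
  [1] b ⇒ {p1, p2}
  [2] d ⇒ {p3}
  — P admits the full trace.
Executing bd from Q (initial set {q0}):
  [1] b ⇒ {q1}
  [2] d ⇒ no successor for Q

traces(P) ≠ traces(Q) — witness ⟨bd⟩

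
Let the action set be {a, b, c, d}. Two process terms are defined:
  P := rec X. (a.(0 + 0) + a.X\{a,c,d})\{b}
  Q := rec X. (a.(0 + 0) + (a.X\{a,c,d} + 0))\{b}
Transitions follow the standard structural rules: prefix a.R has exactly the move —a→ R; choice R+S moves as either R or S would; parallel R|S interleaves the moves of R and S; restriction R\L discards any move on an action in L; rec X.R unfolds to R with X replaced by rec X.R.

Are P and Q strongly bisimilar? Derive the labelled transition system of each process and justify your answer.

P's transition system — 3 states:
  m0 = rec X. (a.(0 + 0) + a.X\{a,c,d})\{b} has moves --a--▸ m1, --a--▸ m2
  m1 = (0 + 0)\{b} has moves deadlocked
  m2 = (rec X. (a.(0 + 0) + a.X\{a,c,d})\{b})\{a,c,d}\{b} has moves deadlocked
Q's transition system — 3 states:
  n0 = rec X. (a.(0 + 0) + (a.X\{a,c,d} + 0))\{b} has moves --a--▸ n1, --a--▸ n2
  n1 = (0 + 0)\{b} has moves deadlocked
  n2 = (rec X. (a.(0 + 0) + (a.X\{a,c,d} + 0))\{b})\{a,c,d}\{b} has moves deadlocked
Coarsest stable partition (strong bisimilarity classes):
  B0 = {m0, n0}
  B1 = {m1, m2, n1, n2}
m0 ∈ B0, n0 ∈ B0 → same block

P ~ Q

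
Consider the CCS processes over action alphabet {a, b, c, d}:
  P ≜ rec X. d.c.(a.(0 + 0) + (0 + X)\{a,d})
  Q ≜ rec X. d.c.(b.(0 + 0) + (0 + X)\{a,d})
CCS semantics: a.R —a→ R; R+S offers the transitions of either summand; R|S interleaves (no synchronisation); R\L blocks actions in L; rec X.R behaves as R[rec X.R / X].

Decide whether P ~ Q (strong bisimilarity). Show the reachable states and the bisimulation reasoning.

not bisimilar

Reachable graph of P (4 states):
  p0 = rec X. d.c.(a.(0 + 0) + (0 + X)\{a,d}) → -d-> p1
  p1 = c.(a.(0 + 0) + (0 + (rec X. d.c.(a.(0 + 0) + (0 + X)\{a,d})))\{a,d}) → -c-> p2
  p2 = a.(0 + 0) + (0 + (rec X. d.c.(a.(0 + 0) + (0 + X)\{a,d})))\{a,d} → -a-> p3
  p3 = 0 + 0 → stopped
Reachable graph of Q (4 states):
  q0 = rec X. d.c.(b.(0 + 0) + (0 + X)\{a,d}) → -d-> q1
  q1 = c.(b.(0 + 0) + (0 + (rec X. d.c.(b.(0 + 0) + (0 + X)\{a,d})))\{a,d}) → -c-> q2
  q2 = b.(0 + 0) + (0 + (rec X. d.c.(b.(0 + 0) + (0 + X)\{a,d})))\{a,d} → -b-> q3
  q3 = 0 + 0 → stopped
Bisimilarity quotient blocks:
  B0 = {p0}
  B1 = {p1}
  B2 = {p2}
  B3 = {p3, q3}
  B4 = {q0}
  B5 = {q1}
  B6 = {q2}
p0 ∈ B0, q0 ∈ B4 → different blocks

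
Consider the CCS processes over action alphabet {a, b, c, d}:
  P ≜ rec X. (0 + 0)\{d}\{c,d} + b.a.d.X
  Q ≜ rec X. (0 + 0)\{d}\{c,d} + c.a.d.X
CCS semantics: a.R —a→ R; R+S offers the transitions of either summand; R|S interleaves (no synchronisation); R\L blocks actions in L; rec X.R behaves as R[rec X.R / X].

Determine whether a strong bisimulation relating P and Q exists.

not bisimilar

LTS(P): 3 reachable states
  p0 = rec X. (0 + 0)\{d}\{c,d} + b.a.d.X | =b=> p1
  p1 = a.d.(rec X. (0 + 0)\{d}\{c,d} + b.a.d.X) | =a=> p2
  p2 = d.(rec X. (0 + 0)\{d}\{c,d} + b.a.d.X) | =d=> p0
LTS(Q): 3 reachable states
  q0 = rec X. (0 + 0)\{d}\{c,d} + c.a.d.X | =c=> q1
  q1 = a.d.(rec X. (0 + 0)\{d}\{c,d} + c.a.d.X) | =a=> q2
  q2 = d.(rec X. (0 + 0)\{d}\{c,d} + c.a.d.X) | =d=> q0
Coarsest stable partition (strong bisimilarity classes):
  B0 = {p0}
  B1 = {p1}
  B2 = {p2}
  B3 = {q0}
  B4 = {q1}
  B5 = {q2}
p0 ∈ B0, q0 ∈ B3 → different blocks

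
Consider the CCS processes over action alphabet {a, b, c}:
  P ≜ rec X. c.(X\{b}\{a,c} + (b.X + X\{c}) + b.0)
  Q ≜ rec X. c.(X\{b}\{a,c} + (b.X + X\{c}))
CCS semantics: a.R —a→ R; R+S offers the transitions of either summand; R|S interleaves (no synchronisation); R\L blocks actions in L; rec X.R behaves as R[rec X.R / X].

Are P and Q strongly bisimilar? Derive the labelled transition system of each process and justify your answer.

Reachable graph of P (3 states):
  s0 = rec X. c.(X\{b}\{a,c} + (b.X + X\{c}) + b.0) has moves =c=> s1
  s1 = (rec X. c.(X\{b}\{a,c} + (b.X + X\{c}) + b.0))\{b}\{a,c} + (b.(rec X. c.(X\{b}\{a,c} + (b.X + X\{c}) + b.0)) + (rec X. c.(X\{b}\{a,c} + (b.X + X\{c}) + b.0))\{c}) + b.0 has moves =b=> s0, =b=> s2
  s2 = 0 has moves (no moves)
Reachable graph of Q (2 states):
  t0 = rec X. c.(X\{b}\{a,c} + (b.X + X\{c})) has moves =c=> t1
  t1 = (rec X. c.(X\{b}\{a,c} + (b.X + X\{c})))\{b}\{a,c} + (b.(rec X. c.(X\{b}\{a,c} + (b.X + X\{c}))) + (rec X. c.(X\{b}\{a,c} + (b.X + X\{c})))\{c}) has moves =b=> t0
Partition-refinement fixed point:
  B0 = {s0}
  B1 = {s1}
  B2 = {s2}
  B3 = {t0}
  B4 = {t1}
s0 ∈ B0, t0 ∈ B3 → different blocks

not bisimilar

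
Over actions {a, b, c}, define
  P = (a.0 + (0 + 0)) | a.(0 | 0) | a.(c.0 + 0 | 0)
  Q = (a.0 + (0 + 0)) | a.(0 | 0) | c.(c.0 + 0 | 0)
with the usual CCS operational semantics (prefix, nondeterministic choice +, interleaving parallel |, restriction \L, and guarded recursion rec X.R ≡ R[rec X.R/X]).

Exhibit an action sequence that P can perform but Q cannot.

aaa

Reachable graph of P (12 states):
  u0 = (a.0 + (0 + 0)) | a.(0 | 0) | a.(c.0 + 0 | 0) has moves =a=> u1, =a=> u2, =a=> u3
  u1 = (a.0 + (0 + 0)) | (0 | 0) | a.(c.0 + 0 | 0) has moves =a=> u4, =a=> u5
  u2 = (a.0 + (0 + 0)) | a.(0 | 0) | (c.0 + 0 | 0) has moves =a=> u4, =a=> u6, =c=> u7
  u3 = 0 | a.(0 | 0) | a.(c.0 + 0 | 0) has moves =a=> u5, =a=> u6
  u4 = (a.0 + (0 + 0)) | (0 | 0) | (c.0 + 0 | 0) has moves =a=> u8, =c=> u9
  u5 = 0 | (0 | 0) | a.(c.0 + 0 | 0) has moves =a=> u8
  u6 = 0 | a.(0 | 0) | (c.0 + 0 | 0) has moves =a=> u8, =c=> u10
  u7 = (a.0 + (0 + 0)) | a.(0 | 0) | 0 has moves =a=> u10, =a=> u9
  u8 = 0 | (0 | 0) | (c.0 + 0 | 0) has moves =c=> u11
  u9 = (a.0 + (0 + 0)) | (0 | 0) | 0 has moves =a=> u11
  u10 = 0 | a.(0 | 0) | 0 has moves =a=> u11
  u11 = 0 | (0 | 0) | 0 has moves (no moves)
Reachable graph of Q (12 states):
  v0 = (a.0 + (0 + 0)) | a.(0 | 0) | c.(c.0 + 0 | 0) has moves =a=> v1, =a=> v2, =c=> v3
  v1 = (a.0 + (0 + 0)) | (0 | 0) | c.(c.0 + 0 | 0) has moves =a=> v4, =c=> v5
  v2 = 0 | a.(0 | 0) | c.(c.0 + 0 | 0) has moves =a=> v4, =c=> v6
  v3 = (a.0 + (0 + 0)) | a.(0 | 0) | (c.0 + 0 | 0) has moves =a=> v5, =a=> v6, =c=> v7
  v4 = 0 | (0 | 0) | c.(c.0 + 0 | 0) has moves =c=> v8
  v5 = (a.0 + (0 + 0)) | (0 | 0) | (c.0 + 0 | 0) has moves =a=> v8, =c=> v9
  v6 = 0 | a.(0 | 0) | (c.0 + 0 | 0) has moves =a=> v8, =c=> v10
  v7 = (a.0 + (0 + 0)) | a.(0 | 0) | 0 has moves =a=> v10, =a=> v9
  v8 = 0 | (0 | 0) | (c.0 + 0 | 0) has moves =c=> v11
  v9 = (a.0 + (0 + 0)) | (0 | 0) | 0 has moves =a=> v11
  v10 = 0 | a.(0 | 0) | 0 has moves =a=> v11
  v11 = 0 | (0 | 0) | 0 has moves (no moves)
Executing aaa from P (initial set {u0}):
  after a @ step 1: {u1, u2, u3}
  after a @ step 2: {u4, u5, u6}
  after a @ step 3: {u8}
  ✓ P
Executing aaa from Q (initial set {v0}):
  after a @ step 1: {v1, v2}
  after a @ step 2: {v4}
  after a @ step 3: ∅  — Q cannot continue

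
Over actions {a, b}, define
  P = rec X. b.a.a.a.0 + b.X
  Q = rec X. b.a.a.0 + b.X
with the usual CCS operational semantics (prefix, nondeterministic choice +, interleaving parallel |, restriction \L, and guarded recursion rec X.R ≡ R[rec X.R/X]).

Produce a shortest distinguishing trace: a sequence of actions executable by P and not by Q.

baaa

Reachable graph of P (5 states):
  u0 = rec X. b.a.a.a.0 + b.X → ··b··> u0, ··b··> u1
  u1 = a.a.a.0 → ··a··> u2
  u2 = a.a.0 → ··a··> u3
  u3 = a.0 → ··a··> u4
  u4 = 0 → (no moves)
Reachable graph of Q (4 states):
  v0 = rec X. b.a.a.0 + b.X → ··b··> v0, ··b··> v1
  v1 = a.a.0 → ··a··> v2
  v2 = a.0 → ··a··> v3
  v3 = 0 → (no moves)
Executing baaa from P (initial set {u0}):
  step 1 (b): {u0, u1}
  step 2 (a): {u2}
  step 3 (a): {u3}
  step 4 (a): {u4}
  P completes σ.
Executing baaa from Q (initial set {v0}):
  step 1 (b): {v0, v1}
  step 2 (a): {v2}
  step 3 (a): {v3}
  step 4 (a): ∅ (Q stuck)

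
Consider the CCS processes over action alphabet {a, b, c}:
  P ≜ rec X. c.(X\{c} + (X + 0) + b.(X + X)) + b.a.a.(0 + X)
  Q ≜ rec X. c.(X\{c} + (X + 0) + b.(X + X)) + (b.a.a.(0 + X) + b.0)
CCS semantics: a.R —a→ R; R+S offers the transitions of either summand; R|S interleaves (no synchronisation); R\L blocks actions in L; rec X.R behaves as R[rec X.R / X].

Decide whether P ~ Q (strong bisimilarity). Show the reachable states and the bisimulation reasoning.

P's transition system — 9 states:
  s0 = rec X. c.(X\{c} + (X + 0) + b.(X + X)) + b.a.a.(0 + X) | ··b··> s1, ··c··> s2
  s1 = a.a.(0 + (rec X. c.(X\{c} + (X + 0) + b.(X + X)) + b.a.a.(0 + X))) | ··a··> s3
  s2 = (rec X. c.(X\{c} + (X + 0) + b.(X + X)) + b.a.a.(0 + X))\{c} + ((rec X. c.(X\{c} + (X + 0) + b.(X + X)) + b.a.a.(0 + X)) + 0) + b.((rec X. c.(X\{c} + (X + 0) + b.(X + X)) + b.a.a.(0 + X)) + (rec X. c.(X\{c} + (X + 0) + b.(X + X)) + b.a.a.(0 + X))) | ··b··> s1, ··b··> s4, ··b··> s5, ··c··> s2
  s3 = a.(0 + (rec X. c.(X\{c} + (X + 0) + b.(X + X)) + b.a.a.(0 + X))) | ··a··> s6
  s4 = (a.a.(0 + (rec X. c.(X\{c} + (X + 0) + b.(X + X)) + b.a.a.(0 + X))))\{c} | ··a··> s7
  s5 = (rec X. c.(X\{c} + (X + 0) + b.(X + X)) + b.a.a.(0 + X)) + (rec X. c.(X\{c} + (X + 0) + b.(X + X)) + b.a.a.(0 + X)) | ··b··> s1, ··c··> s2
  s6 = 0 + (rec X. c.(X\{c} + (X + 0) + b.(X + X)) + b.a.a.(0 + X)) | ··b··> s1, ··c··> s2
  s7 = (a.(0 + (rec X. c.(X\{c} + (X + 0) + b.(X + X)) + b.a.a.(0 + X))))\{c} | ··a··> s8
  s8 = (0 + (rec X. c.(X\{c} + (X + 0) + b.(X + X)) + b.a.a.(0 + X)))\{c} | ··b··> s4
Q's transition system — 11 states:
  t0 = rec X. c.(X\{c} + (X + 0) + b.(X + X)) + (b.a.a.(0 + X) + b.0) | ··b··> t1, ··b··> t2, ··c··> t3
  t1 = 0 | stopped
  t2 = a.a.(0 + (rec X. c.(X\{c} + (X + 0) + b.(X + X)) + (b.a.a.(0 + X) + b.0))) | ··a··> t4
  t3 = (rec X. c.(X\{c} + (X + 0) + b.(X + X)) + (b.a.a.(0 + X) + b.0))\{c} + ((rec X. c.(X\{c} + (X + 0) + b.(X + X)) + (b.a.a.(0 + X) + b.0)) + 0) + b.((rec X. c.(X\{c} + (X + 0) + b.(X + X)) + (b.a.a.(0 + X) + b.0)) + (rec X. c.(X\{c} + (X + 0) + b.(X + X)) + (b.a.a.(0 + X) + b.0))) | ··b··> t1, ··b··> t2, ··b··> t5, ··b··> t6, ··b··> t7, ··c··> t3
  t4 = a.(0 + (rec X. c.(X\{c} + (X + 0) + b.(X + X)) + (b.a.a.(0 + X) + b.0))) | ··a··> t8
  t5 = (a.a.(0 + (rec X. c.(X\{c} + (X + 0) + b.(X + X)) + (b.a.a.(0 + X) + b.0))))\{c} | ··a··> t9
  t6 = (rec X. c.(X\{c} + (X + 0) + b.(X + X)) + (b.a.a.(0 + X) + b.0)) + (rec X. c.(X\{c} + (X + 0) + b.(X + X)) + (b.a.a.(0 + X) + b.0)) | ··b··> t1, ··b··> t2, ··c··> t3
  t7 = 0\{c} | stopped
  t8 = 0 + (rec X. c.(X\{c} + (X + 0) + b.(X + X)) + (b.a.a.(0 + X) + b.0)) | ··b··> t1, ··b··> t2, ··c··> t3
  t9 = (a.(0 + (rec X. c.(X\{c} + (X + 0) + b.(X + X)) + (b.a.a.(0 + X) + b.0))))\{c} | ··a··> t10
  t10 = (0 + (rec X. c.(X\{c} + (X + 0) + b.(X + X)) + (b.a.a.(0 + X) + b.0)))\{c} | ··b··> t5, ··b··> t7
Bisimilarity quotient blocks:
  B0 = {s0, s5, s6}
  B1 = {s2}
  B2 = {s1}
  B3 = {s3}
  B4 = {s4}
  B5 = {s7}
  B6 = {s8}
  B7 = {t0, t6, t8}
  B8 = {t1, t7}
  B9 = {t3}
  B10 = {t5}
  B11 = {t9}
  B12 = {t10}
  B13 = {t2}
  B14 = {t4}
s0 ∈ B0, t0 ∈ B7 → different blocks

P ≁ Q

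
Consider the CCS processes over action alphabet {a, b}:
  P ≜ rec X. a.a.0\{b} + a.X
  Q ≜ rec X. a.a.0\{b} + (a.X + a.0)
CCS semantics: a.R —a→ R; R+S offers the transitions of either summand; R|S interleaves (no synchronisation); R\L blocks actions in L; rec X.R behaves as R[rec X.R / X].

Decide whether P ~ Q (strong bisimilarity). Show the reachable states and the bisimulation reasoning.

LTS(P): 3 reachable states
  m0 = rec X. a.a.0\{b} + a.X :: =a=> m0, =a=> m1
  m1 = a.0\{b} :: =a=> m2
  m2 = 0\{b} :: deadlocked
LTS(Q): 4 reachable states
  n0 = rec X. a.a.0\{b} + (a.X + a.0) :: =a=> n0, =a=> n1, =a=> n2
  n1 = 0 :: deadlocked
  n2 = a.0\{b} :: =a=> n3
  n3 = 0\{b} :: deadlocked
Bisimilarity quotient blocks:
  B0 = {m0}
  B1 = {m1, n2}
  B2 = {m2, n1, n3}
  B3 = {n0}
m0 ∈ B0, n0 ∈ B3 → different blocks

P ≁ Q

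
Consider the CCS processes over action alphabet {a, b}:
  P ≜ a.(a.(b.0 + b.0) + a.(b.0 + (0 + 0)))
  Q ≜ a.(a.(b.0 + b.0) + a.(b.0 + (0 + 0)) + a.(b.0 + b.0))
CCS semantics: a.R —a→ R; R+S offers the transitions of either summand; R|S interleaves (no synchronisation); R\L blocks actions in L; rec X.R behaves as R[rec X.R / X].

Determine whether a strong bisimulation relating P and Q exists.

Reachable graph of P (5 states):
  m0 = a.(a.(b.0 + b.0) + a.(b.0 + (0 + 0))) → =a=> m1
  m1 = a.(b.0 + b.0) + a.(b.0 + (0 + 0)) → =a=> m2, =a=> m3
  m2 = b.0 + (0 + 0) → =b=> m4
  m3 = b.0 + b.0 → =b=> m4
  m4 = 0 → ·
Reachable graph of Q (5 states):
  n0 = a.(a.(b.0 + b.0) + a.(b.0 + (0 + 0)) + a.(b.0 + b.0)) → =a=> n1
  n1 = a.(b.0 + b.0) + a.(b.0 + (0 + 0)) + a.(b.0 + b.0) → =a=> n2, =a=> n3
  n2 = b.0 + (0 + 0) → =b=> n4
  n3 = b.0 + b.0 → =b=> n4
  n4 = 0 → ·
Partition-refinement fixed point:
  B0 = {m0, n0}
  B1 = {m1, n1}
  B2 = {m2, m3, n2, n3}
  B3 = {m4, n4}
m0 ∈ B0, n0 ∈ B0 → same block

bisimilar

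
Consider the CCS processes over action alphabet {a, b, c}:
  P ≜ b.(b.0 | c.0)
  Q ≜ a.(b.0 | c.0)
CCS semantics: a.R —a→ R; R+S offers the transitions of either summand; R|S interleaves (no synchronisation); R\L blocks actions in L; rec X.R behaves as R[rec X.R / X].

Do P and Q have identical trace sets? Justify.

Reachable graph of P (5 states):
  s0 = b.(b.0 | c.0) | ··b··> s1
  s1 = b.0 | c.0 | ··b··> s2, ··c··> s3
  s2 = 0 | c.0 | ··c··> s4
  s3 = b.0 | 0 | ··b··> s4
  s4 = 0 | 0 | (no moves)
Reachable graph of Q (5 states):
  t0 = a.(b.0 | c.0) | ··a··> t1
  t1 = b.0 | c.0 | ··b··> t2, ··c··> t3
  t2 = 0 | c.0 | ··c··> t4
  t3 = b.0 | 0 | ··b··> t4
  t4 = 0 | 0 | (no moves)
Trace ⟨b⟩ through P, begin at {s0}:
  [1] b ⇒ {s1}
  ✓ P
Trace ⟨b⟩ through Q, begin at {t0}:
  [1] b ⇒ ∅ (Q stuck)

NO — witness ⟨b⟩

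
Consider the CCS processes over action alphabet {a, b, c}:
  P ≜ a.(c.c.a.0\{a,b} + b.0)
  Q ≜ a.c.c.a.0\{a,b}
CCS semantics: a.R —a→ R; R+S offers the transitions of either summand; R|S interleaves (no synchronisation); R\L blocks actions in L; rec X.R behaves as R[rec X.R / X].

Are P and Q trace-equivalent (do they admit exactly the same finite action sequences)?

trace-distinct — witness ⟨ab⟩

P's transition system — 6 states:
  p0 = a.(c.c.a.0\{a,b} + b.0) :: ··a··> p1
  p1 = c.c.a.0\{a,b} + b.0 :: ··b··> p2, ··c··> p3
  p2 = 0 :: stopped
  p3 = c.a.0\{a,b} :: ··c··> p4
  p4 = a.0\{a,b} :: ··a··> p5
  p5 = 0\{a,b} :: stopped
Q's transition system — 5 states:
  q0 = a.c.c.a.0\{a,b} :: ··a··> q1
  q1 = c.c.a.0\{a,b} :: ··c··> q2
  q2 = c.a.0\{a,b} :: ··c··> q3
  q3 = a.0\{a,b} :: ··a··> q4
  q4 = 0\{a,b} :: stopped
Run σ = ⟨ab⟩ on P: start {p0}
  after a @ step 1: {p1}
  after b @ step 2: {p2}
  — P admits the full trace.
Run σ = ⟨ab⟩ on Q: start {q0}
  after a @ step 1: {q1}
  after b @ step 2: ∅  — Q cannot continue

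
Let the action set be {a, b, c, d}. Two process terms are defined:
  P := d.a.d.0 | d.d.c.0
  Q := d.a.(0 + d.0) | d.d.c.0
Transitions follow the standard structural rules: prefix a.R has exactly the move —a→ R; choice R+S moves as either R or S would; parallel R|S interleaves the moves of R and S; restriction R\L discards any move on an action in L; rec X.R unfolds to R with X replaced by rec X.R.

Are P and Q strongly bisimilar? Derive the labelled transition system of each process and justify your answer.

bisimilar

LTS(P): 16 reachable states
  p0 = d.a.d.0 | d.d.c.0 | —d→ p1, —d→ p2
  p1 = a.d.0 | d.d.c.0 | —a→ p3, —d→ p4
  p2 = d.a.d.0 | d.c.0 | —d→ p4, —d→ p5
  p3 = d.0 | d.d.c.0 | —d→ p6, —d→ p7
  p4 = a.d.0 | d.c.0 | —a→ p7, —d→ p8
  p5 = d.a.d.0 | c.0 | —c→ p9, —d→ p8
  p6 = 0 | d.d.c.0 | —d→ p10
  p7 = d.0 | d.c.0 | —d→ p10, —d→ p11
  p8 = a.d.0 | c.0 | —a→ p11, —c→ p12
  p9 = d.a.d.0 | 0 | —d→ p12
  p10 = 0 | d.c.0 | —d→ p13
  p11 = d.0 | c.0 | —c→ p14, —d→ p13
  p12 = a.d.0 | 0 | —a→ p14
  p13 = 0 | c.0 | —c→ p15
  p14 = d.0 | 0 | —d→ p15
  p15 = 0 | 0 | deadlocked
LTS(Q): 16 reachable states
  q0 = d.a.(0 + d.0) | d.d.c.0 | —d→ q1, —d→ q2
  q1 = a.(0 + d.0) | d.d.c.0 | —a→ q3, —d→ q4
  q2 = d.a.(0 + d.0) | d.c.0 | —d→ q4, —d→ q5
  q3 = (0 + d.0) | d.d.c.0 | —d→ q6, —d→ q7
  q4 = a.(0 + d.0) | d.c.0 | —a→ q6, —d→ q8
  q5 = d.a.(0 + d.0) | c.0 | —c→ q9, —d→ q8
  q6 = (0 + d.0) | d.c.0 | —d→ q10, —d→ q11
  q7 = 0 | d.d.c.0 | —d→ q11
  q8 = a.(0 + d.0) | c.0 | —a→ q10, —c→ q12
  q9 = d.a.(0 + d.0) | 0 | —d→ q12
  q10 = (0 + d.0) | c.0 | —c→ q13, —d→ q14
  q11 = 0 | d.c.0 | —d→ q14
  q12 = a.(0 + d.0) | 0 | —a→ q13
  q13 = (0 + d.0) | 0 | —d→ q15
  q14 = 0 | c.0 | —c→ q15
  q15 = 0 | 0 | deadlocked
Bisimilarity quotient blocks:
  B0 = {p0, q0}
  B1 = {p2, q2}
  B2 = {p4, q4}
  B3 = {p7, q6}
  B4 = {p11, q10}
  B5 = {p14, q13}
  B6 = {p15, q15}
  B7 = {p13, q14}
  B8 = {p10, q11}
  B9 = {p8, q8}
  B10 = {p12, q12}
  B11 = {p5, q5}
  B12 = {p9, q9}
  B13 = {p1, q1}
  B14 = {p3, q3}
  B15 = {p6, q7}
p0 ∈ B0, q0 ∈ B0 → same block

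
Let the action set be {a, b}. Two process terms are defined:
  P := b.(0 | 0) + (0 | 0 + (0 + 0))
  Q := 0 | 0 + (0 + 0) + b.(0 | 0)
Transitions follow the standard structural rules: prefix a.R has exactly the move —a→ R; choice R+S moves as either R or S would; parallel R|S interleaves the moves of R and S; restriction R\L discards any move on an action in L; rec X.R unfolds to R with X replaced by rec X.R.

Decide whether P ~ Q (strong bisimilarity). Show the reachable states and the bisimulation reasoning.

P's transition system — 2 states:
  u0 = b.(0 | 0) + (0 | 0 + (0 + 0)) | --b--▸ u1
  u1 = 0 | 0 | deadlocked
Q's transition system — 2 states:
  v0 = 0 | 0 + (0 + 0) + b.(0 | 0) | --b--▸ v1
  v1 = 0 | 0 | deadlocked
Partition-refinement fixed point:
  B0 = {u0, v0}
  B1 = {u1, v1}
u0 ∈ B0, v0 ∈ B0 → same block

bisimilar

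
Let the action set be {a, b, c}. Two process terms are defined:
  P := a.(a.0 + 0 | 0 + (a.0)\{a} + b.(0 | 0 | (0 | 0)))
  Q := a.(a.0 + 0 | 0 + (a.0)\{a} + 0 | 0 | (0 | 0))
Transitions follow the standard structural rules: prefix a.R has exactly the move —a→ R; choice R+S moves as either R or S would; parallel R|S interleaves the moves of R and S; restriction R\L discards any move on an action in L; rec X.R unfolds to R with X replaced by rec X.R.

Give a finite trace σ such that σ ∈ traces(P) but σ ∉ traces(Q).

LTS(P): 4 reachable states
  u0 = a.(a.0 + 0 | 0 + (a.0)\{a} + b.(0 | 0 | (0 | 0))) :: ··a··> u1
  u1 = a.0 + 0 | 0 + (a.0)\{a} + b.(0 | 0 | (0 | 0)) :: ··a··> u2, ··b··> u3
  u2 = 0 :: (no moves)
  u3 = 0 | 0 | (0 | 0) :: (no moves)
LTS(Q): 3 reachable states
  v0 = a.(a.0 + 0 | 0 + (a.0)\{a} + 0 | 0 | (0 | 0)) :: ··a··> v1
  v1 = a.0 + 0 | 0 + (a.0)\{a} + 0 | 0 | (0 | 0) :: ··a··> v2
  v2 = 0 :: (no moves)
Run σ = ⟨ab⟩ on P: start {u0}
  [1] a ⇒ {u1}
  [2] b ⇒ {u3}
  — P admits the full trace.
Run σ = ⟨ab⟩ on Q: start {v0}
  [1] a ⇒ {v1}
  [2] b ⇒ ∅  — Q cannot continue

ab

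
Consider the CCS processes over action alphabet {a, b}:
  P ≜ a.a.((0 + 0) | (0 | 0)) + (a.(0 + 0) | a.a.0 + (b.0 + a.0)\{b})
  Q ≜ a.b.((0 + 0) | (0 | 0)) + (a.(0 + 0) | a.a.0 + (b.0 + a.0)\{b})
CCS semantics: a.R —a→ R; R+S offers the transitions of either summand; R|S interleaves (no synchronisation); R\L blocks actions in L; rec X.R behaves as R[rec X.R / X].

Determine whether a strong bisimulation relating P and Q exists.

NO

LTS(P): 9 reachable states
  p0 = a.a.((0 + 0) | (0 | 0)) + (a.(0 + 0) | a.a.0 + (b.0 + a.0)\{b}) :: --a--▸ p1, --a--▸ p2, --a--▸ p3, --a--▸ p4
  p1 = (0 + 0) | a.a.0 :: --a--▸ p5
  p2 = 0\{b} :: deadlocked
  p3 = a.((0 + 0) | (0 | 0)) :: --a--▸ p6
  p4 = a.(0 + 0) | a.0 :: --a--▸ p5, --a--▸ p7
  p5 = (0 + 0) | a.0 :: --a--▸ p8
  p6 = (0 + 0) | (0 | 0) :: deadlocked
  p7 = a.(0 + 0) | 0 :: --a--▸ p8
  p8 = (0 + 0) | 0 :: deadlocked
LTS(Q): 9 reachable states
  q0 = a.b.((0 + 0) | (0 | 0)) + (a.(0 + 0) | a.a.0 + (b.0 + a.0)\{b}) :: --a--▸ q1, --a--▸ q2, --a--▸ q3, --a--▸ q4
  q1 = (0 + 0) | a.a.0 :: --a--▸ q5
  q2 = 0\{b} :: deadlocked
  q3 = a.(0 + 0) | a.0 :: --a--▸ q5, --a--▸ q6
  q4 = b.((0 + 0) | (0 | 0)) :: --b--▸ q7
  q5 = (0 + 0) | a.0 :: --a--▸ q8
  q6 = a.(0 + 0) | 0 :: --a--▸ q8
  q7 = (0 + 0) | (0 | 0) :: deadlocked
  q8 = (0 + 0) | 0 :: deadlocked
Partition-refinement fixed point:
  B0 = {p0}
  B1 = {p2, p6, p8, q2, q7, q8}
  B2 = {p3, p5, p7, q5, q6}
  B3 = {p1, p4, q1, q3}
  B4 = {q0}
  B5 = {q4}
p0 ∈ B0, q0 ∈ B4 → different blocks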